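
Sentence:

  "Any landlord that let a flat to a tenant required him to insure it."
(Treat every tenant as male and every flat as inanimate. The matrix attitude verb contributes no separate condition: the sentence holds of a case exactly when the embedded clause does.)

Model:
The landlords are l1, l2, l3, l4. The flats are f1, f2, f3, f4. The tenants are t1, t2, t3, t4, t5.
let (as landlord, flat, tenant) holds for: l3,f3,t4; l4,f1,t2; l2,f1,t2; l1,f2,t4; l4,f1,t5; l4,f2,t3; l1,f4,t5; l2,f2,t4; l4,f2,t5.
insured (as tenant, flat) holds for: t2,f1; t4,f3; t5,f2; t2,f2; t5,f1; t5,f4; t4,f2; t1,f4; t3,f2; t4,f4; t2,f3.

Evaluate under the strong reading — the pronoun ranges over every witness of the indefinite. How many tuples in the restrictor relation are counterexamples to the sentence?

"him" takes "a tenant" as antecedent and "it" takes "a flat"; both are donkey pronouns co-varying with the restrictor.
Strong reading: for every (l,f,t) with let(l,f,t), insured(t,f).
Restrictor triples: (l1,f2,t4)→insured(t4,f2) ✓  (l1,f4,t5)→insured(t5,f4) ✓  (l2,f1,t2)→insured(t2,f1) ✓  (l2,f2,t4)→insured(t4,f2) ✓  (l3,f3,t4)→insured(t4,f3) ✓  (l4,f1,t2)→insured(t2,f1) ✓  (l4,f1,t5)→insured(t5,f1) ✓  (l4,f2,t3)→insured(t3,f2) ✓  (l4,f2,t5)→insured(t5,f2) ✓
Counterexamples (restrictor triples failing the scope): 0.

0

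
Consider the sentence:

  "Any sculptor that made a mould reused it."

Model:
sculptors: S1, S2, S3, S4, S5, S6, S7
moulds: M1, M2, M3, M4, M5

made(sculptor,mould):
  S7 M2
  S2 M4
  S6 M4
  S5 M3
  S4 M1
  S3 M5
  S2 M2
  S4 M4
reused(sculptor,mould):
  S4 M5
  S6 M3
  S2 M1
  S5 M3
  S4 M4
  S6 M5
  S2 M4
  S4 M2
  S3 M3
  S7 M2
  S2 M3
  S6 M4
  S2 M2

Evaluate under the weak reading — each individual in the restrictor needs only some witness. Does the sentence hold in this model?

"it" takes "a mould" as antecedent — a donkey pronoun bound across the clause boundary.
Weak reading: every sculptor s with some made-mould has at least one made-mould m such that reused(s,m).
Per sculptor: S2:✓  S3:✗  S4:✓  S5:✓  S6:✓  S7:✓
S3 has no witness among its made-moulds.

False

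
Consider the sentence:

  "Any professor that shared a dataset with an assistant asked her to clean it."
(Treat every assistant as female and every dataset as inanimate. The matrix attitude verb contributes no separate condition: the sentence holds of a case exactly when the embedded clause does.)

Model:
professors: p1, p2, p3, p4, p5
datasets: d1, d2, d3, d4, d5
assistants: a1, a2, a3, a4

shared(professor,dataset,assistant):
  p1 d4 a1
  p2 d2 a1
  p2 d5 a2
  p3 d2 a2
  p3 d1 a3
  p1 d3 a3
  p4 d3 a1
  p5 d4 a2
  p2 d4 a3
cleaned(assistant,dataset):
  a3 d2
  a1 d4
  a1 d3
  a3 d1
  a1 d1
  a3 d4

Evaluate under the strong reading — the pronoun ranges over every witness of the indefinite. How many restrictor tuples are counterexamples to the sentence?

5

"her" takes "an assistant" as antecedent and "it" takes "a dataset"; both are donkey pronouns co-varying with the restrictor.
Strong reading: for every (p,d,a) with shared(p,d,a), cleaned(a,d).
Restrictor triples: (p1,d3,a3)→cleaned(a3,d3) ✗  (p1,d4,a1)→cleaned(a1,d4) ✓  (p2,d2,a1)→cleaned(a1,d2) ✗  (p2,d4,a3)→cleaned(a3,d4) ✓  (p2,d5,a2)→cleaned(a2,d5) ✗  (p3,d1,a3)→cleaned(a3,d1) ✓  (p3,d2,a2)→cleaned(a2,d2) ✗  (p4,d3,a1)→cleaned(a1,d3) ✓  (p5,d4,a2)→cleaned(a2,d4) ✗
Counterexamples (restrictor triples failing the scope): 5.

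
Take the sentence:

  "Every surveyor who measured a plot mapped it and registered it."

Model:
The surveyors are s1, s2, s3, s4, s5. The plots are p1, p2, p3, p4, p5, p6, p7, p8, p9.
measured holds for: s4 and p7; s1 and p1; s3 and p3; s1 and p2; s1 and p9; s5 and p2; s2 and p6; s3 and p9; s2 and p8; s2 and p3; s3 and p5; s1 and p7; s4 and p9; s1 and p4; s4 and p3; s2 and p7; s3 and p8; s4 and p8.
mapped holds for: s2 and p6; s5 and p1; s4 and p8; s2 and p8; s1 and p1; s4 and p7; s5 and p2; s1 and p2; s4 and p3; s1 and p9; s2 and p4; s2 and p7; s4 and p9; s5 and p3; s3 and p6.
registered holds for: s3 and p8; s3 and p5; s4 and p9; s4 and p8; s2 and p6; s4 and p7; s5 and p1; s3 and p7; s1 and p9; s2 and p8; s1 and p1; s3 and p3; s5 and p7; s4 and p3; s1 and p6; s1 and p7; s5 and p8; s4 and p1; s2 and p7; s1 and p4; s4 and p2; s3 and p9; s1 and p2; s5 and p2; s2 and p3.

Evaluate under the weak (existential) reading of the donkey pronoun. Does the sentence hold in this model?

False

"it" takes "a plot" as antecedent — a donkey pronoun bound across the clause boundary.
Weak reading: every surveyor s with some measured-plot has at least one measured-plot p such that mapped(s,p) ∧ registered(s,p).
Per surveyor: s1:✓  s2:✓  s3:✗  s4:✓  s5:✓
s3 has no witness among its measured-plots.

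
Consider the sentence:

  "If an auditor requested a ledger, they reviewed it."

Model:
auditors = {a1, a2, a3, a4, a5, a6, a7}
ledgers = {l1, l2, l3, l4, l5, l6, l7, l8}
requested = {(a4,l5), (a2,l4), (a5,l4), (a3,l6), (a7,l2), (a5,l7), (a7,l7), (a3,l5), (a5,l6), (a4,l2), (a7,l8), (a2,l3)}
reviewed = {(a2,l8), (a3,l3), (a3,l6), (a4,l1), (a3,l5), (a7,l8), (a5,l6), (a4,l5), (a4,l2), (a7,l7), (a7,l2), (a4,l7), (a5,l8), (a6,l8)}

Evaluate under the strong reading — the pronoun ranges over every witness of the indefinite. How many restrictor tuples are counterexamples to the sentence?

"it" takes "a ledger" as antecedent — a donkey pronoun bound across the clause boundary.
Strong reading: for every (a,l) with requested(a,l), reviewed(a,l).
Restrictor pairs: (a2,l3) ✗  (a2,l4) ✗  (a3,l5) ✓  (a3,l6) ✓  (a4,l2) ✓  (a4,l5) ✓  (a5,l4) ✗  (a5,l6) ✓  (a5,l7) ✗  (a7,l2) ✓  (a7,l7) ✓  (a7,l8) ✓
Counterexamples (restrictor pairs failing the scope): 4.

4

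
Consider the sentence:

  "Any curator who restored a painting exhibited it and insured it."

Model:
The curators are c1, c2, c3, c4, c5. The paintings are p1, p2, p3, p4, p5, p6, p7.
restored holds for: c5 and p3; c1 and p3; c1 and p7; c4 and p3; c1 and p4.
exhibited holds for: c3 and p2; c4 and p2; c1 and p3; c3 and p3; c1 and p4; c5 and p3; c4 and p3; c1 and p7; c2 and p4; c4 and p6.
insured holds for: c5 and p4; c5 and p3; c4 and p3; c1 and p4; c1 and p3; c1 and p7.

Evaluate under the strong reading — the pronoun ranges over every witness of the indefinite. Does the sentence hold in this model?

"it" takes "a painting" as antecedent — a donkey pronoun bound across the clause boundary.
Strong reading: for every (c,p) with restored(c,p), exhibited(c,p) ∧ insured(c,p).
Restrictor pairs: (c1,p3) ✓  (c1,p4) ✓  (c1,p7) ✓  (c4,p3) ✓  (c5,p3) ✓
Every restrictor pair satisfies the scope.

True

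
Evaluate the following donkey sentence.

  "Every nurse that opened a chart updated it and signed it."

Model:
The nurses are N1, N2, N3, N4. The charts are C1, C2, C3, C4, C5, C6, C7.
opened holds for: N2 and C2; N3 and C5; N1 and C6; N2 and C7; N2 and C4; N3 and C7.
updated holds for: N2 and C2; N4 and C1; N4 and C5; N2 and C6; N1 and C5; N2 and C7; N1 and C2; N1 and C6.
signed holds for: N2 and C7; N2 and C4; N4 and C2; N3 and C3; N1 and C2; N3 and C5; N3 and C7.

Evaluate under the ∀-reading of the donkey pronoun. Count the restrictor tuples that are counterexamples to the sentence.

"it" takes "a chart" as antecedent — a donkey pronoun bound across the clause boundary.
Strong reading: for every (n,c) with opened(n,c), updated(n,c) ∧ signed(n,c).
Restrictor pairs: (N1,C6) ✗  (N2,C2) ✗  (N2,C4) ✗  (N2,C7) ✓  (N3,C5) ✗  (N3,C7) ✗
Counterexamples (restrictor pairs failing the scope): 5.

5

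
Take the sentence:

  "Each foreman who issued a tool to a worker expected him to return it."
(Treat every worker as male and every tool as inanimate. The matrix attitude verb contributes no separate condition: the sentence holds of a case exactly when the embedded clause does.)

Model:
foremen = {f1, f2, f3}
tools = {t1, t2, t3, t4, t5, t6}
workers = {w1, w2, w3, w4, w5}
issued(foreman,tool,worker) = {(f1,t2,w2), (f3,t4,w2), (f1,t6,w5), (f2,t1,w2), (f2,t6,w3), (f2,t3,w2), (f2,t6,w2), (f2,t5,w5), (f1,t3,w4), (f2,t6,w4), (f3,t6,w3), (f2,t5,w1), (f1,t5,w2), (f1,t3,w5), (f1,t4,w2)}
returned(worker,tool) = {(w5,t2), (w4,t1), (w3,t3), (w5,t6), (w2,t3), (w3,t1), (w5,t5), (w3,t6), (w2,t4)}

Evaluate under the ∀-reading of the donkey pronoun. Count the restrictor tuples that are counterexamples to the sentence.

8

"him" takes "a worker" as antecedent and "it" takes "a tool"; both are donkey pronouns co-varying with the restrictor.
Strong reading: for every (f,t,w) with issued(f,t,w), returned(w,t).
Restrictor triples: (f1,t2,w2)→returned(w2,t2) ✗  (f1,t3,w4)→returned(w4,t3) ✗  (f1,t3,w5)→returned(w5,t3) ✗  (f1,t4,w2)→returned(w2,t4) ✓  (f1,t5,w2)→returned(w2,t5) ✗  (f1,t6,w5)→returned(w5,t6) ✓  (f2,t1,w2)→returned(w2,t1) ✗  (f2,t3,w2)→returned(w2,t3) ✓  (f2,t5,w1)→returned(w1,t5) ✗  (f2,t5,w5)→returned(w5,t5) ✓  (f2,t6,w2)→returned(w2,t6) ✗  (f2,t6,w3)→returned(w3,t6) ✓  (f2,t6,w4)→returned(w4,t6) ✗  (f3,t4,w2)→returned(w2,t4) ✓  (f3,t6,w3)→returned(w3,t6) ✓
Counterexamples (restrictor triples failing the scope): 8.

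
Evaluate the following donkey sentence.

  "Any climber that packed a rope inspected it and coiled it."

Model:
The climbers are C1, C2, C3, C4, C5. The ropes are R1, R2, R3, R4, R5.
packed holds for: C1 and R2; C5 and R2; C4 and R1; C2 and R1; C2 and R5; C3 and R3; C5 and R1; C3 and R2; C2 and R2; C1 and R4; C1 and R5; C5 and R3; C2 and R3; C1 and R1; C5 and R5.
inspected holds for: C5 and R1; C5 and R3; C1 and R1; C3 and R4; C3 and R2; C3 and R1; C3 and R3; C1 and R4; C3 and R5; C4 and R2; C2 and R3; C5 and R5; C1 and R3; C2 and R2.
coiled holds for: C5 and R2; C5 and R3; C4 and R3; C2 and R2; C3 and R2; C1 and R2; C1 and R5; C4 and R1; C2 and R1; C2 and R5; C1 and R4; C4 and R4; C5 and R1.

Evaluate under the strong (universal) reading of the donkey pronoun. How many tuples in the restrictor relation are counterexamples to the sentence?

10

"it" takes "a rope" as antecedent — a donkey pronoun bound across the clause boundary.
Strong reading: for every (c,r) with packed(c,r), inspected(c,r) ∧ coiled(c,r).
Restrictor pairs: (C1,R1) ✗  (C1,R2) ✗  (C1,R4) ✓  (C1,R5) ✗  (C2,R1) ✗  (C2,R2) ✓  (C2,R3) ✗  (C2,R5) ✗  (C3,R2) ✓  (C3,R3) ✗  (C4,R1) ✗  (C5,R1) ✓  (C5,R2) ✗  (C5,R3) ✓  (C5,R5) ✗
Counterexamples (restrictor pairs failing the scope): 10.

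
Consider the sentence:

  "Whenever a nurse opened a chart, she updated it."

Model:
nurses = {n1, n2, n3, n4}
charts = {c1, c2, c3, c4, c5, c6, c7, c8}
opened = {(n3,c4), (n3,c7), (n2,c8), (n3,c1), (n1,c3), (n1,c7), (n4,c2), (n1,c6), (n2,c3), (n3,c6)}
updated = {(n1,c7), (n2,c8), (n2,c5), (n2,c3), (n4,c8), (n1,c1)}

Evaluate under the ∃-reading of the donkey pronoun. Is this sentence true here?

False

"it" takes "a chart" as antecedent — a donkey pronoun bound across the clause boundary.
Weak reading: every nurse n with some opened-chart has at least one opened-chart c such that updated(n,c).
Per nurse: n1:✓  n2:✓  n3:✗  n4:✗
n3 has no witness among its opened-charts.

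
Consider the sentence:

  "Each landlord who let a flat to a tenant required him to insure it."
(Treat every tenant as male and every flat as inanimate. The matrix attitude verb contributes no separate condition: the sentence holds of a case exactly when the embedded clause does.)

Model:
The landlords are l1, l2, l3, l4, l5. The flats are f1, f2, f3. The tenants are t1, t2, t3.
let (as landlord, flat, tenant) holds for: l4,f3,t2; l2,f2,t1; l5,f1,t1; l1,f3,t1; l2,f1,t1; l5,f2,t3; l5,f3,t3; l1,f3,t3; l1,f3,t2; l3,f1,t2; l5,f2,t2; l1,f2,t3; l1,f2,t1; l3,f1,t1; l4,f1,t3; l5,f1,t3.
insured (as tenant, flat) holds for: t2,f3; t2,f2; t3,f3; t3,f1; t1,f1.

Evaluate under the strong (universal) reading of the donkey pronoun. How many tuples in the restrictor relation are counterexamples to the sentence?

6

"him" takes "a tenant" as antecedent and "it" takes "a flat"; both are donkey pronouns co-varying with the restrictor.
Strong reading: for every (l,f,t) with let(l,f,t), insured(t,f).
Restrictor triples: (l1,f2,t1)→insured(t1,f2) ✗  (l1,f2,t3)→insured(t3,f2) ✗  (l1,f3,t1)→insured(t1,f3) ✗  (l1,f3,t2)→insured(t2,f3) ✓  (l1,f3,t3)→insured(t3,f3) ✓  (l2,f1,t1)→insured(t1,f1) ✓  (l2,f2,t1)→insured(t1,f2) ✗  (l3,f1,t1)→insured(t1,f1) ✓  (l3,f1,t2)→insured(t2,f1) ✗  (l4,f1,t3)→insured(t3,f1) ✓  (l4,f3,t2)→insured(t2,f3) ✓  (l5,f1,t1)→insured(t1,f1) ✓  (l5,f1,t3)→insured(t3,f1) ✓  (l5,f2,t2)→insured(t2,f2) ✓  (l5,f2,t3)→insured(t3,f2) ✗  (l5,f3,t3)→insured(t3,f3) ✓
Counterexamples (restrictor triples failing the scope): 6.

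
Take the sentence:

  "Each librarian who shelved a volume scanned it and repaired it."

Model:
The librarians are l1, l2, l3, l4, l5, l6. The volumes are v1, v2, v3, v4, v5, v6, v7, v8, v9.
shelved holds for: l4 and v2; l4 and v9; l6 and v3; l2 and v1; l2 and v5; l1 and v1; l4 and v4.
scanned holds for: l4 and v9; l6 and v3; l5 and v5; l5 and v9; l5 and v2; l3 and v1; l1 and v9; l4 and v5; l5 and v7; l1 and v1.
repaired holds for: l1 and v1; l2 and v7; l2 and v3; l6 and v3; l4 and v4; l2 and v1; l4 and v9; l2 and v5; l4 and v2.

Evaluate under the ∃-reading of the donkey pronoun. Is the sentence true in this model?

False

"it" takes "a volume" as antecedent — a donkey pronoun bound across the clause boundary.
Weak reading: every librarian l with some shelved-volume has at least one shelved-volume v such that scanned(l,v) ∧ repaired(l,v).
Per librarian: l1:✓  l2:✗  l4:✓  l6:✓
l2 has no witness among its shelved-volumes.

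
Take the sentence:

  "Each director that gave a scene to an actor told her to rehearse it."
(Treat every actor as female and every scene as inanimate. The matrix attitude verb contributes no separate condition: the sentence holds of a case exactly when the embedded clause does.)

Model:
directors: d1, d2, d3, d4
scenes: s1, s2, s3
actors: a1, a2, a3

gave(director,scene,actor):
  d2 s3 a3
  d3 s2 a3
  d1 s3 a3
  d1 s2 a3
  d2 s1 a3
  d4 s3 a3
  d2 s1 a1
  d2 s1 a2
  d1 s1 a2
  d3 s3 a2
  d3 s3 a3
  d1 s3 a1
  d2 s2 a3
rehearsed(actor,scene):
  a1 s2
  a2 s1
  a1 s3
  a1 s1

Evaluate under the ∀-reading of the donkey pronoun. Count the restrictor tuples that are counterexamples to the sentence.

"her" takes "an actor" as antecedent and "it" takes "a scene"; both are donkey pronouns co-varying with the restrictor.
Strong reading: for every (d,s,a) with gave(d,s,a), rehearsed(a,s).
Restrictor triples: (d1,s1,a2)→rehearsed(a2,s1) ✓  (d1,s2,a3)→rehearsed(a3,s2) ✗  (d1,s3,a1)→rehearsed(a1,s3) ✓  (d1,s3,a3)→rehearsed(a3,s3) ✗  (d2,s1,a1)→rehearsed(a1,s1) ✓  (d2,s1,a2)→rehearsed(a2,s1) ✓  (d2,s1,a3)→rehearsed(a3,s1) ✗  (d2,s2,a3)→rehearsed(a3,s2) ✗  (d2,s3,a3)→rehearsed(a3,s3) ✗  (d3,s2,a3)→rehearsed(a3,s2) ✗  (d3,s3,a2)→rehearsed(a2,s3) ✗  (d3,s3,a3)→rehearsed(a3,s3) ✗  (d4,s3,a3)→rehearsed(a3,s3) ✗
Counterexamples (restrictor triples failing the scope): 9.

9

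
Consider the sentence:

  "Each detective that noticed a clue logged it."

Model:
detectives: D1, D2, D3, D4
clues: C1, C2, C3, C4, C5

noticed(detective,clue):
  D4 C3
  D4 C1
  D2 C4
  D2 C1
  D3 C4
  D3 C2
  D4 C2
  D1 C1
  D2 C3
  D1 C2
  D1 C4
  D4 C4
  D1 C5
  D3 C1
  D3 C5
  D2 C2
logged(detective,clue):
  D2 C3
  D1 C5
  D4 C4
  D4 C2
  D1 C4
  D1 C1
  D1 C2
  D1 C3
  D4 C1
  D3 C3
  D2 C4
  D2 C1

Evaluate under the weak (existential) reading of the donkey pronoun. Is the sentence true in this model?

False

"it" takes "a clue" as antecedent — a donkey pronoun bound across the clause boundary.
Weak reading: every detective d with some noticed-clue has at least one noticed-clue c such that logged(d,c).
Per detective: D1:✓  D2:✓  D3:✗  D4:✓
D3 has no witness among its noticed-clues.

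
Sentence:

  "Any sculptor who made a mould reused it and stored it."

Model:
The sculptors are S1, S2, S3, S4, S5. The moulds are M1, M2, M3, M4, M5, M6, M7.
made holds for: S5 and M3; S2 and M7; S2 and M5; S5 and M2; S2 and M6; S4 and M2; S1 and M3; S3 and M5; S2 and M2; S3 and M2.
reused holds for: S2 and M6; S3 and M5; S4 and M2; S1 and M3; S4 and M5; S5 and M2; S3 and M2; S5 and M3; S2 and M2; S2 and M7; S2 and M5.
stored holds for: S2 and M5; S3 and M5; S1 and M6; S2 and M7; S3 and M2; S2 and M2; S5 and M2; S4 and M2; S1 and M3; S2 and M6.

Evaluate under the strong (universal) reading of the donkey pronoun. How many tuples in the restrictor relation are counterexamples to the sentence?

"it" takes "a mould" as antecedent — a donkey pronoun bound across the clause boundary.
Strong reading: for every (s,m) with made(s,m), reused(s,m) ∧ stored(s,m).
Restrictor pairs: (S1,M3) ✓  (S2,M2) ✓  (S2,M5) ✓  (S2,M6) ✓  (S2,M7) ✓  (S3,M2) ✓  (S3,M5) ✓  (S4,M2) ✓  (S5,M2) ✓  (S5,M3) ✗
Counterexamples (restrictor pairs failing the scope): 1.

1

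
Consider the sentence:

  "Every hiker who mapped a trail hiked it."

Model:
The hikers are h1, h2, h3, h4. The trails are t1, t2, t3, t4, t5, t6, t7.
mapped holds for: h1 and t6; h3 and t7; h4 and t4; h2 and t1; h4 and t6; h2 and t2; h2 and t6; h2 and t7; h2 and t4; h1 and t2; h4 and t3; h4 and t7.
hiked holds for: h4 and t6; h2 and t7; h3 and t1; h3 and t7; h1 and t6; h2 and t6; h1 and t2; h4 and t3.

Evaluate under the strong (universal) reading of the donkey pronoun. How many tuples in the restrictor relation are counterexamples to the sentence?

5

"it" takes "a trail" as antecedent — a donkey pronoun bound across the clause boundary.
Strong reading: for every (h,t) with mapped(h,t), hiked(h,t).
Restrictor pairs: (h1,t2) ✓  (h1,t6) ✓  (h2,t1) ✗  (h2,t2) ✗  (h2,t4) ✗  (h2,t6) ✓  (h2,t7) ✓  (h3,t7) ✓  (h4,t3) ✓  (h4,t4) ✗  (h4,t6) ✓  (h4,t7) ✗
Counterexamples (restrictor pairs failing the scope): 5.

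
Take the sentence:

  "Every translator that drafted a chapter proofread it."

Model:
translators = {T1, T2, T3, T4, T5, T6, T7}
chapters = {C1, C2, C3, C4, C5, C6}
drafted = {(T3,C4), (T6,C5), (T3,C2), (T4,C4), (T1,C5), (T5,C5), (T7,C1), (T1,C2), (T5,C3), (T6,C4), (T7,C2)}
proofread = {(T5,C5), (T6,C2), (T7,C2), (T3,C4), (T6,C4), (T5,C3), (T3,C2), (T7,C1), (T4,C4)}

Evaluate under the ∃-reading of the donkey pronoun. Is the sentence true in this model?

"it" takes "a chapter" as antecedent — a donkey pronoun bound across the clause boundary.
Weak reading: every translator t with some drafted-chapter has at least one drafted-chapter c such that proofread(t,c).
Per translator: T1:✗  T3:✓  T4:✓  T5:✓  T6:✓  T7:✓
T1 has no witness among its drafted-chapters.

False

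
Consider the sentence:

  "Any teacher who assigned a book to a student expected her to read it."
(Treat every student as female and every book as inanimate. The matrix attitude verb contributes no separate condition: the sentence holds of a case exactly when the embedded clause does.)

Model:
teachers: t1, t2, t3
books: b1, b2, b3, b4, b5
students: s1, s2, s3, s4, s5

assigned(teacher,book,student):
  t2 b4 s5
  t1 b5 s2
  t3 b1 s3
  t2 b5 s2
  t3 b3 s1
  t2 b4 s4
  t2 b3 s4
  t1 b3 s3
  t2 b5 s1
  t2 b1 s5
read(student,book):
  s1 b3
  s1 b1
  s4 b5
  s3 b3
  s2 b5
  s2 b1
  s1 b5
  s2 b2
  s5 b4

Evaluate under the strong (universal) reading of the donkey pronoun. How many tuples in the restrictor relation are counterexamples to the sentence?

"her" takes "a student" as antecedent and "it" takes "a book"; both are donkey pronouns co-varying with the restrictor.
Strong reading: for every (t,b,s) with assigned(t,b,s), read(s,b).
Restrictor triples: (t1,b3,s3)→read(s3,b3) ✓  (t1,b5,s2)→read(s2,b5) ✓  (t2,b1,s5)→read(s5,b1) ✗  (t2,b3,s4)→read(s4,b3) ✗  (t2,b4,s4)→read(s4,b4) ✗  (t2,b4,s5)→read(s5,b4) ✓  (t2,b5,s1)→read(s1,b5) ✓  (t2,b5,s2)→read(s2,b5) ✓  (t3,b1,s3)→read(s3,b1) ✗  (t3,b3,s1)→read(s1,b3) ✓
Counterexamples (restrictor triples failing the scope): 4.

4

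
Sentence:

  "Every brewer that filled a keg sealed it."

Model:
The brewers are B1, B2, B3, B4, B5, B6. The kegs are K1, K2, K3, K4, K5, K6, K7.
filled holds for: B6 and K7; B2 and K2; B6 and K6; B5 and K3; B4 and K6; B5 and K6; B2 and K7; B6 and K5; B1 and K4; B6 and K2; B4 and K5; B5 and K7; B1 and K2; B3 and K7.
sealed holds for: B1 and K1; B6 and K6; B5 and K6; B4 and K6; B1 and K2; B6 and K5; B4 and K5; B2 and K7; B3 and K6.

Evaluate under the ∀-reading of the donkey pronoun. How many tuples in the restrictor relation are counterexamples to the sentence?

"it" takes "a keg" as antecedent — a donkey pronoun bound across the clause boundary.
Strong reading: for every (b,k) with filled(b,k), sealed(b,k).
Restrictor pairs: (B1,K2) ✓  (B1,K4) ✗  (B2,K2) ✗  (B2,K7) ✓  (B3,K7) ✗  (B4,K5) ✓  (B4,K6) ✓  (B5,K3) ✗  (B5,K6) ✓  (B5,K7) ✗  (B6,K2) ✗  (B6,K5) ✓  (B6,K6) ✓  (B6,K7) ✗
Counterexamples (restrictor pairs failing the scope): 7.

7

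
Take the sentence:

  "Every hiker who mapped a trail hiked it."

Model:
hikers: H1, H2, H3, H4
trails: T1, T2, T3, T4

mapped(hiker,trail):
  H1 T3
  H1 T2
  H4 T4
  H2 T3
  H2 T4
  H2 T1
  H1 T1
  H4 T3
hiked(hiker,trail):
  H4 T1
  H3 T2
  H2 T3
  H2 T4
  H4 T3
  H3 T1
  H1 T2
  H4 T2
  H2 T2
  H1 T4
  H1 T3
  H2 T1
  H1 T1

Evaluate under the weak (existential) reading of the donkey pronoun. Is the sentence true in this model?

True

"it" takes "a trail" as antecedent — a donkey pronoun bound across the clause boundary.
Weak reading: every hiker h with some mapped-trail has at least one mapped-trail t such that hiked(h,t).
Per hiker: H1:✓  H2:✓  H4:✓
Every hiker in the restrictor has a witness.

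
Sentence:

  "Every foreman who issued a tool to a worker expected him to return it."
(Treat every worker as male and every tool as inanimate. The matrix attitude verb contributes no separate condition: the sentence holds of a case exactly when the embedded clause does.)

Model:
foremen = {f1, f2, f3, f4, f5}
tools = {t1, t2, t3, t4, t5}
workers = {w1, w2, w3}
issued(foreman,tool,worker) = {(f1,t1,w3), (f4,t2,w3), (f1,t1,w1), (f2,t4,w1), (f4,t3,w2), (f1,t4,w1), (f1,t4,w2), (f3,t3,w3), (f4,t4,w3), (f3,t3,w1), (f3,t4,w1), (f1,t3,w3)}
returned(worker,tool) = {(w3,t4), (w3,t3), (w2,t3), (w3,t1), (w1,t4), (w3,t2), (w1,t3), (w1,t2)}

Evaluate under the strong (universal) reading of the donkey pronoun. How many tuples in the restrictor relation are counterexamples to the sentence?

2

"him" takes "a worker" as antecedent and "it" takes "a tool"; both are donkey pronouns co-varying with the restrictor.
Strong reading: for every (f,t,w) with issued(f,t,w), returned(w,t).
Restrictor triples: (f1,t1,w1)→returned(w1,t1) ✗  (f1,t1,w3)→returned(w3,t1) ✓  (f1,t3,w3)→returned(w3,t3) ✓  (f1,t4,w1)→returned(w1,t4) ✓  (f1,t4,w2)→returned(w2,t4) ✗  (f2,t4,w1)→returned(w1,t4) ✓  (f3,t3,w1)→returned(w1,t3) ✓  (f3,t3,w3)→returned(w3,t3) ✓  (f3,t4,w1)→returned(w1,t4) ✓  (f4,t2,w3)→returned(w3,t2) ✓  (f4,t3,w2)→returned(w2,t3) ✓  (f4,t4,w3)→returned(w3,t4) ✓
Counterexamples (restrictor triples failing the scope): 2.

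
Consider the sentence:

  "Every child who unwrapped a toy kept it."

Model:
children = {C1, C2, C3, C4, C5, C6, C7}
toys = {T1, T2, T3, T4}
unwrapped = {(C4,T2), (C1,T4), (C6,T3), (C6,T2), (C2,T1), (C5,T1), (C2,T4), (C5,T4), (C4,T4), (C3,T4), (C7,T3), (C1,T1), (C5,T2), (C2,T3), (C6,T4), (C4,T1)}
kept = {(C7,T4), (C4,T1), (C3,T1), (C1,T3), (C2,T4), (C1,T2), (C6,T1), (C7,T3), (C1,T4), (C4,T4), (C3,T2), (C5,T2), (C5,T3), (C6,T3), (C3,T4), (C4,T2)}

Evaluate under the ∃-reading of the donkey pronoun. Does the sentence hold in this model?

"it" takes "a toy" as antecedent — a donkey pronoun bound across the clause boundary.
Weak reading: every child c with some unwrapped-toy has at least one unwrapped-toy t such that kept(c,t).
Per child: C1:✓  C2:✓  C3:✓  C4:✓  C5:✓  C6:✓  C7:✓
Every child in the restrictor has a witness.

True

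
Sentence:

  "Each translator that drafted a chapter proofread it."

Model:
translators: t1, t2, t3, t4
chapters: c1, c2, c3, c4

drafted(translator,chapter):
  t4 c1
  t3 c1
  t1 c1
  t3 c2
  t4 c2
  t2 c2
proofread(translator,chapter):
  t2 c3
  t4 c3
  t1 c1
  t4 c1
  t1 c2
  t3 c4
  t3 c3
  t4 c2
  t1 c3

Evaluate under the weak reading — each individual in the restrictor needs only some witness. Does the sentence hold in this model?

"it" takes "a chapter" as antecedent — a donkey pronoun bound across the clause boundary.
Weak reading: every translator t with some drafted-chapter has at least one drafted-chapter c such that proofread(t,c).
Per translator: t1:✓  t2:✗  t3:✗  t4:✓
t2 has no witness among its drafted-chapters.

False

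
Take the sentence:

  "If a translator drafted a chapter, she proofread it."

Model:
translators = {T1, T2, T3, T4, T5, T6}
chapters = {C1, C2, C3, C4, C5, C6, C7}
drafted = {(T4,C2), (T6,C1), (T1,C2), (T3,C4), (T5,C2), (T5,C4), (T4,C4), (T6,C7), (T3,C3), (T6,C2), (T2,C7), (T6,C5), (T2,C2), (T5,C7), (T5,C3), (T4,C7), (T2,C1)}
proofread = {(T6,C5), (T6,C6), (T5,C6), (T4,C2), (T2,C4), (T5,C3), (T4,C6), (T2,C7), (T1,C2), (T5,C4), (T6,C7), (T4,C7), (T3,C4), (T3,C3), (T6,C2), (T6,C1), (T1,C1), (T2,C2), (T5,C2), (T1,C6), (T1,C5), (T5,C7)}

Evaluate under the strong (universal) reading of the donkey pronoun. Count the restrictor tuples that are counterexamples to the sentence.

2

"it" takes "a chapter" as antecedent — a donkey pronoun bound across the clause boundary.
Strong reading: for every (t,c) with drafted(t,c), proofread(t,c).
Restrictor pairs: (T1,C2) ✓  (T2,C1) ✗  (T2,C2) ✓  (T2,C7) ✓  (T3,C3) ✓  (T3,C4) ✓  (T4,C2) ✓  (T4,C4) ✗  (T4,C7) ✓  (T5,C2) ✓  (T5,C3) ✓  (T5,C4) ✓  (T5,C7) ✓  (T6,C1) ✓  (T6,C2) ✓  (T6,C5) ✓  (T6,C7) ✓
Counterexamples (restrictor pairs failing the scope): 2.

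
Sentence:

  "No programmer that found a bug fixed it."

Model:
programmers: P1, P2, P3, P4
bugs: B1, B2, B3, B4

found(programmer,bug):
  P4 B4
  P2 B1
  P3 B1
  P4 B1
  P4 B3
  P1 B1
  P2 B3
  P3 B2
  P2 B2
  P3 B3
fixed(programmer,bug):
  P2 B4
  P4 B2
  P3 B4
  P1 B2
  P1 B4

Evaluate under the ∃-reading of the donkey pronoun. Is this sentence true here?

True

"it" takes "a bug" as antecedent — a donkey pronoun bound across the clause boundary.
Truth condition: for no (p,b) with found(p,b) does fixed(p,b) hold.
Restrictor pairs — does the scope hold? (P1,B1):fails  (P2,B1):fails  (P2,B2):fails  (P2,B3):fails  (P3,B1):fails  (P3,B2):fails  (P3,B3):fails  (P4,B1):fails  (P4,B3):fails  (P4,B4):fails
Scope holds for no restrictor pair, so the sentence is true.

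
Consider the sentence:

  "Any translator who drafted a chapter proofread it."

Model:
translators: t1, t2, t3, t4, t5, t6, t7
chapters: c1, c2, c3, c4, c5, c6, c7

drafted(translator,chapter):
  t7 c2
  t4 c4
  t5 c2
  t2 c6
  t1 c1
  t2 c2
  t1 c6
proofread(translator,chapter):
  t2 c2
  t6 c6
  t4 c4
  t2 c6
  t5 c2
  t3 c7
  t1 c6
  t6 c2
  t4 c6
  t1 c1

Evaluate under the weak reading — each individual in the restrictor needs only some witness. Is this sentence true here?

False

"it" takes "a chapter" as antecedent — a donkey pronoun bound across the clause boundary.
Weak reading: every translator t with some drafted-chapter has at least one drafted-chapter c such that proofread(t,c).
Per translator: t1:✓  t2:✓  t4:✓  t5:✓  t7:✗
t7 has no witness among its drafted-chapters.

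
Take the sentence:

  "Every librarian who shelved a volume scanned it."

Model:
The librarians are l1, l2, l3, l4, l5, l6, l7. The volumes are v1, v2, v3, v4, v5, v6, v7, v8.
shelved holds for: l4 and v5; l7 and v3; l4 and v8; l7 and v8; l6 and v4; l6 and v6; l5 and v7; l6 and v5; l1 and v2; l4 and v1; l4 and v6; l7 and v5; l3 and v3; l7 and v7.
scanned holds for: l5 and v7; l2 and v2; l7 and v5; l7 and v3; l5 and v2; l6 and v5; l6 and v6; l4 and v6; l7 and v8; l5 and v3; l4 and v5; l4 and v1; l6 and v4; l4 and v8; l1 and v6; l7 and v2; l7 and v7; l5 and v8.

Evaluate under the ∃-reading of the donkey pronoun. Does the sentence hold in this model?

False

"it" takes "a volume" as antecedent — a donkey pronoun bound across the clause boundary.
Weak reading: every librarian l with some shelved-volume has at least one shelved-volume v such that scanned(l,v).
Per librarian: l1:✗  l3:✗  l4:✓  l5:✓  l6:✓  l7:✓
l1 has no witness among its shelved-volumes.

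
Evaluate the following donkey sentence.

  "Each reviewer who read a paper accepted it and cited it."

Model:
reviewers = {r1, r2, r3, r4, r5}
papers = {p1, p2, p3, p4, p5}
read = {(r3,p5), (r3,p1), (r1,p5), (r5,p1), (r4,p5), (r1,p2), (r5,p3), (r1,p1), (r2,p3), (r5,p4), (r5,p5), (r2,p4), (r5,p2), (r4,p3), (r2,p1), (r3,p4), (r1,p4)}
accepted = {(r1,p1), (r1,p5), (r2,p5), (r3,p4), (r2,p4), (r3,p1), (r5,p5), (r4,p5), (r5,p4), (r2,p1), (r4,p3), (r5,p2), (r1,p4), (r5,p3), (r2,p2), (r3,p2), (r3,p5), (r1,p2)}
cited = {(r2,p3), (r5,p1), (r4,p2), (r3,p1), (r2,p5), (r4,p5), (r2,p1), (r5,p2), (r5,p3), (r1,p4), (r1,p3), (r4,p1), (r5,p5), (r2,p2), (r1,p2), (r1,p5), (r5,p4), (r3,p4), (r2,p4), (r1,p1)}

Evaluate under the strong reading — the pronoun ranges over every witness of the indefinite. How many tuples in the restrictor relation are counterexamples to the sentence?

4

"it" takes "a paper" as antecedent — a donkey pronoun bound across the clause boundary.
Strong reading: for every (r,p) with read(r,p), accepted(r,p) ∧ cited(r,p).
Restrictor pairs: (r1,p1) ✓  (r1,p2) ✓  (r1,p4) ✓  (r1,p5) ✓  (r2,p1) ✓  (r2,p3) ✗  (r2,p4) ✓  (r3,p1) ✓  (r3,p4) ✓  (r3,p5) ✗  (r4,p3) ✗  (r4,p5) ✓  (r5,p1) ✗  (r5,p2) ✓  (r5,p3) ✓  (r5,p4) ✓  (r5,p5) ✓
Counterexamples (restrictor pairs failing the scope): 4.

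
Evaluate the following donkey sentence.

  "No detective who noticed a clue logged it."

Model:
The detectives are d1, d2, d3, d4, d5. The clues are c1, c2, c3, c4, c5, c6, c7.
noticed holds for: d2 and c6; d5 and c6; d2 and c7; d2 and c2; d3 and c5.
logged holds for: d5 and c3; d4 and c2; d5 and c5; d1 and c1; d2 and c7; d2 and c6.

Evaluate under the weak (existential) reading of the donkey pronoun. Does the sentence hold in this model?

False

"it" takes "a clue" as antecedent — a donkey pronoun bound across the clause boundary.
Truth condition: for no (d,c) with noticed(d,c) does logged(d,c) hold.
Restrictor pairs — does the scope hold? (d2,c2):fails  (d2,c6):holds  (d2,c7):holds  (d3,c5):fails  (d5,c6):fails
Scope holds for 2 pair(s), so the sentence is false.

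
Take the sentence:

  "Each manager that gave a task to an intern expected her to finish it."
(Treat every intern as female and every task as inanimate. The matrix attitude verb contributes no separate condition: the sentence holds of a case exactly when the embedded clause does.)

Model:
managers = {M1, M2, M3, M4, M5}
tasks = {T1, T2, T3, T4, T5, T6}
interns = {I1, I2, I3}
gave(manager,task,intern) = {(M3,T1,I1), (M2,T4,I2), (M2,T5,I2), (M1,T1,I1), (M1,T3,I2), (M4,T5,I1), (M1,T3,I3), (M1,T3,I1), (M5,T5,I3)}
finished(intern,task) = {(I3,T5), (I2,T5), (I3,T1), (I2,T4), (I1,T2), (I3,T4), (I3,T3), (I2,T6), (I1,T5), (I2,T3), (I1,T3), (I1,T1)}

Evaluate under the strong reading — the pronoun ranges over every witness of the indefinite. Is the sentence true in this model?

"her" takes "an intern" as antecedent and "it" takes "a task"; both are donkey pronouns co-varying with the restrictor.
Strong reading: for every (m,t,i) with gave(m,t,i), finished(i,t).
Restrictor triples: (M1,T1,I1)→finished(I1,T1) ✓  (M1,T3,I1)→finished(I1,T3) ✓  (M1,T3,I2)→finished(I2,T3) ✓  (M1,T3,I3)→finished(I3,T3) ✓  (M2,T4,I2)→finished(I2,T4) ✓  (M2,T5,I2)→finished(I2,T5) ✓  (M3,T1,I1)→finished(I1,T1) ✓  (M4,T5,I1)→finished(I1,T5) ✓  (M5,T5,I3)→finished(I3,T5) ✓
Every restrictor triple satisfies the scope.

True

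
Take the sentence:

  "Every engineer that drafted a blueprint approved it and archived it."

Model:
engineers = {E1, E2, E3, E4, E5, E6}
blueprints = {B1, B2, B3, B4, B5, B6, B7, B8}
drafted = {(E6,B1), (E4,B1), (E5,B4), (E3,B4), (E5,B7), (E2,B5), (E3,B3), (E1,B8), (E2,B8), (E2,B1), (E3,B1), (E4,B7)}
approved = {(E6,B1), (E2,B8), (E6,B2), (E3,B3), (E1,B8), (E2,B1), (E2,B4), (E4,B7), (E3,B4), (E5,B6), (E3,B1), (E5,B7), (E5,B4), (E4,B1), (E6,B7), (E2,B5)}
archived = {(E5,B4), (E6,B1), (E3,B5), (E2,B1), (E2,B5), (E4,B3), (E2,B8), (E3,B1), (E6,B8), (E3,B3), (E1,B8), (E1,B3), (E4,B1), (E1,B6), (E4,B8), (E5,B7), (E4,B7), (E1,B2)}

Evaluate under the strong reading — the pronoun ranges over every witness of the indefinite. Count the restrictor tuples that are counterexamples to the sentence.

"it" takes "a blueprint" as antecedent — a donkey pronoun bound across the clause boundary.
Strong reading: for every (e,b) with drafted(e,b), approved(e,b) ∧ archived(e,b).
Restrictor pairs: (E1,B8) ✓  (E2,B1) ✓  (E2,B5) ✓  (E2,B8) ✓  (E3,B1) ✓  (E3,B3) ✓  (E3,B4) ✗  (E4,B1) ✓  (E4,B7) ✓  (E5,B4) ✓  (E5,B7) ✓  (E6,B1) ✓
Counterexamples (restrictor pairs failing the scope): 1.

1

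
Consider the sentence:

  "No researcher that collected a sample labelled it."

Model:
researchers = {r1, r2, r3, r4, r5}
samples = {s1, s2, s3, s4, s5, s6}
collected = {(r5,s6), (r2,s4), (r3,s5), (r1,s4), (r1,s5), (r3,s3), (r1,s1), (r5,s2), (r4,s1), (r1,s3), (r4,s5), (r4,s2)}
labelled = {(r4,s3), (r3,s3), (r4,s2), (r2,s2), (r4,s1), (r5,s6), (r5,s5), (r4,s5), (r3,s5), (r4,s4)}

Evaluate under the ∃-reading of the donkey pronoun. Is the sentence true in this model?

"it" takes "a sample" as antecedent — a donkey pronoun bound across the clause boundary.
Truth condition: for no (r,s) with collected(r,s) does labelled(r,s) hold.
Restrictor pairs — does the scope hold? (r1,s1):fails  (r1,s3):fails  (r1,s4):fails  (r1,s5):fails  (r2,s4):fails  (r3,s3):holds  (r3,s5):holds  (r4,s1):holds  (r4,s2):holds  (r4,s5):holds  (r5,s2):fails  (r5,s6):holds
Scope holds for 6 pair(s), so the sentence is false.

False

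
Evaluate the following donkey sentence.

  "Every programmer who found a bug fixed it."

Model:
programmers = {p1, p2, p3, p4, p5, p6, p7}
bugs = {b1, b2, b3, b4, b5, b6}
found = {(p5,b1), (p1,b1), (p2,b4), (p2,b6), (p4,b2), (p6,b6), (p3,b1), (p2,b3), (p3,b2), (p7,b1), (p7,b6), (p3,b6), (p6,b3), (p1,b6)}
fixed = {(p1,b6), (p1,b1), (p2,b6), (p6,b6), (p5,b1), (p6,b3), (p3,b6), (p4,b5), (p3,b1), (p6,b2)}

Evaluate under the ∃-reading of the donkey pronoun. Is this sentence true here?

False

"it" takes "a bug" as antecedent — a donkey pronoun bound across the clause boundary.
Weak reading: every programmer p with some found-bug has at least one found-bug b such that fixed(p,b).
Per programmer: p1:✓  p2:✓  p3:✓  p4:✗  p5:✓  p6:✓  p7:✗
p4 has no witness among its found-bugs.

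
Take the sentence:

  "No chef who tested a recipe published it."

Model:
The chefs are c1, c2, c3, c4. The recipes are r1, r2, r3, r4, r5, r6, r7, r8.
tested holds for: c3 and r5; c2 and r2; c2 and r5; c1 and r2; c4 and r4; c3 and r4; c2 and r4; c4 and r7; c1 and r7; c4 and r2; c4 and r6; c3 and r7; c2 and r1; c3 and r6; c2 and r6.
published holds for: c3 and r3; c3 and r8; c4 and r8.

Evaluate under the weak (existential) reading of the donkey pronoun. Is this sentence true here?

"it" takes "a recipe" as antecedent — a donkey pronoun bound across the clause boundary.
Truth condition: for no (c,r) with tested(c,r) does published(c,r) hold.
Restrictor pairs — does the scope hold? (c1,r2):fails  (c1,r7):fails  (c2,r1):fails  (c2,r2):fails  (c2,r4):fails  (c2,r5):fails  (c2,r6):fails  (c3,r4):fails  (c3,r5):fails  (c3,r6):fails  (c3,r7):fails  (c4,r2):fails  (c4,r4):fails  (c4,r6):fails  (c4,r7):fails
Scope holds for no restrictor pair, so the sentence is true.

True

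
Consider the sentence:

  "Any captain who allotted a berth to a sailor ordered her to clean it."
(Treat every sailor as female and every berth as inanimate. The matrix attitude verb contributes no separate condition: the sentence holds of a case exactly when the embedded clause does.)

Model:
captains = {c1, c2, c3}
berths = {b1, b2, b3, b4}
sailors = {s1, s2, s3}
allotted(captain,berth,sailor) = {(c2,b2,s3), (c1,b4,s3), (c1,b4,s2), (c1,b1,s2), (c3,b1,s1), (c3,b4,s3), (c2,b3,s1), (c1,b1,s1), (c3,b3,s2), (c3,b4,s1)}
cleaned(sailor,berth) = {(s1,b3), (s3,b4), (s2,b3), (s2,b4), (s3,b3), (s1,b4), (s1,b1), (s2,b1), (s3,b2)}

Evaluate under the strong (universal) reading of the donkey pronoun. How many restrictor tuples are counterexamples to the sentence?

0

"her" takes "a sailor" as antecedent and "it" takes "a berth"; both are donkey pronouns co-varying with the restrictor.
Strong reading: for every (c,b,s) with allotted(c,b,s), cleaned(s,b).
Restrictor triples: (c1,b1,s1)→cleaned(s1,b1) ✓  (c1,b1,s2)→cleaned(s2,b1) ✓  (c1,b4,s2)→cleaned(s2,b4) ✓  (c1,b4,s3)→cleaned(s3,b4) ✓  (c2,b2,s3)→cleaned(s3,b2) ✓  (c2,b3,s1)→cleaned(s1,b3) ✓  (c3,b1,s1)→cleaned(s1,b1) ✓  (c3,b3,s2)→cleaned(s2,b3) ✓  (c3,b4,s1)→cleaned(s1,b4) ✓  (c3,b4,s3)→cleaned(s3,b4) ✓
Counterexamples (restrictor triples failing the scope): 0.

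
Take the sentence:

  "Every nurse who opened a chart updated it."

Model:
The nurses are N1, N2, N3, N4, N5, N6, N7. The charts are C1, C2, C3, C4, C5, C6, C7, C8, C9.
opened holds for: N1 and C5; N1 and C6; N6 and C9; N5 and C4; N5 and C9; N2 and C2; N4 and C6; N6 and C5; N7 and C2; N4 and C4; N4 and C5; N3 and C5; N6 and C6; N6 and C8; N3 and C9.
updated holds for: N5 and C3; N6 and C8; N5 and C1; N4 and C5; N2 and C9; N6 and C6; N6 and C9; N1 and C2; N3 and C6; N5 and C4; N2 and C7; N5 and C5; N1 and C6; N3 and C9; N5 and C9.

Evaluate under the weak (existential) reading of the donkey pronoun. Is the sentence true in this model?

False

"it" takes "a chart" as antecedent — a donkey pronoun bound across the clause boundary.
Weak reading: every nurse n with some opened-chart has at least one opened-chart c such that updated(n,c).
Per nurse: N1:✓  N2:✗  N3:✓  N4:✓  N5:✓  N6:✓  N7:✗
N2 has no witness among its opened-charts.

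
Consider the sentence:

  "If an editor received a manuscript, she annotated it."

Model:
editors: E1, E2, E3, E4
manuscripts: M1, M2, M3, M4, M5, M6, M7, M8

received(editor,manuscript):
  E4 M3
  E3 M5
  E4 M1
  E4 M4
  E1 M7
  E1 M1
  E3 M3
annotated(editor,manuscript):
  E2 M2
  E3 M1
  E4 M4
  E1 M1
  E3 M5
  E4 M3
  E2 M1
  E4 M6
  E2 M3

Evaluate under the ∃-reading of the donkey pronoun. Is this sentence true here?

"it" takes "a manuscript" as antecedent — a donkey pronoun bound across the clause boundary.
Weak reading: every editor e with some received-manuscript has at least one received-manuscript m such that annotated(e,m).
Per editor: E1:✓  E3:✓  E4:✓
Every editor in the restrictor has a witness.

True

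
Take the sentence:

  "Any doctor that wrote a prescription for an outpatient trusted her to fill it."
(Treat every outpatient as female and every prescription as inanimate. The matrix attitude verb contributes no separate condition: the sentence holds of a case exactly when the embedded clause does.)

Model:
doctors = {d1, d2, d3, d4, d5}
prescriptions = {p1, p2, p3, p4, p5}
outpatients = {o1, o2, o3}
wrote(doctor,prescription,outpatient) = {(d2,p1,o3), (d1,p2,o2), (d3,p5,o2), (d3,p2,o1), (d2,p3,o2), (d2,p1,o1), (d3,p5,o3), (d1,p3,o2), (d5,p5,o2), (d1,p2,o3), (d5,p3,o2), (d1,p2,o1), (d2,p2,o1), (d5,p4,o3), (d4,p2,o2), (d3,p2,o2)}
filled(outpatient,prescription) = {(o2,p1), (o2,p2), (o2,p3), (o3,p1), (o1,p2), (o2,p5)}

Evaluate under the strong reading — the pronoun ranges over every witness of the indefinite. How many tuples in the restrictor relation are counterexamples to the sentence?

"her" takes "an outpatient" as antecedent and "it" takes "a prescription"; both are donkey pronouns co-varying with the restrictor.
Strong reading: for every (d,p,o) with wrote(d,p,o), filled(o,p).
Restrictor triples: (d1,p2,o1)→filled(o1,p2) ✓  (d1,p2,o2)→filled(o2,p2) ✓  (d1,p2,o3)→filled(o3,p2) ✗  (d1,p3,o2)→filled(o2,p3) ✓  (d2,p1,o1)→filled(o1,p1) ✗  (d2,p1,o3)→filled(o3,p1) ✓  (d2,p2,o1)→filled(o1,p2) ✓  (d2,p3,o2)→filled(o2,p3) ✓  (d3,p2,o1)→filled(o1,p2) ✓  (d3,p2,o2)→filled(o2,p2) ✓  (d3,p5,o2)→filled(o2,p5) ✓  (d3,p5,o3)→filled(o3,p5) ✗  (d4,p2,o2)→filled(o2,p2) ✓  (d5,p3,o2)→filled(o2,p3) ✓  (d5,p4,o3)→filled(o3,p4) ✗  (d5,p5,o2)→filled(o2,p5) ✓
Counterexamples (restrictor triples failing the scope): 4.

4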